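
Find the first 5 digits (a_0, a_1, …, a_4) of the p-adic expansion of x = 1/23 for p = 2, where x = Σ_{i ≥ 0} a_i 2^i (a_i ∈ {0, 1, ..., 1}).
(a_0, …, a_4) = (1, 1, 1, 0, 0)

v_2(1/23) = 0 (numerator and denominator both coprime to 2), so x ∈ ℤ_2^×. Compute digits iteratively via a_i = x_i mod 2, x_{i+1} = (x_i − a_i)/2, with x_0 = x:
  x_0 = 1/23;  a_0 = 1;  x_1 = (x_0 − 1)/2 = -11/23
  x_1 = -11/23;  a_1 = 1;  x_2 = (x_1 − 1)/2 = -17/23
  x_2 = -17/23;  a_2 = 1;  x_3 = (x_2 − 1)/2 = -20/23
  x_3 = -20/23;  a_3 = 0;  x_4 = (x_3 − 0)/2 = -10/23
  x_4 = -10/23;  a_4 = 0;  x_5 = (x_4 − 0)/2 = -5/23
Digits: (1, 1, 1, 0, 0).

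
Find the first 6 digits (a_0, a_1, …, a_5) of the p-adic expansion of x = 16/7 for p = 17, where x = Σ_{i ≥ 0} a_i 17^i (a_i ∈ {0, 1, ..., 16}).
(a_0, …, a_5) = (12, 14, 4, 7, 2, 12)

v_17(16/7) = 0 (numerator and denominator both coprime to 17), so x ∈ ℤ_17^×. Compute digits iteratively via a_i = x_i mod 17, x_{i+1} = (x_i − a_i)/17, with x_0 = x:
  x_0 = 16/7;  a_0 = 12;  x_1 = (x_0 − 12)/17 = -4/7
  x_1 = -4/7;  a_1 = 14;  x_2 = (x_1 − 14)/17 = -6/7
  x_2 = -6/7;  a_2 = 4;  x_3 = (x_2 − 4)/17 = -2/7
  x_3 = -2/7;  a_3 = 7;  x_4 = (x_3 − 7)/17 = -3/7
  x_4 = -3/7;  a_4 = 2;  x_5 = (x_4 − 2)/17 = -1/7
  x_5 = -1/7;  a_5 = 12;  x_6 = (x_5 − 12)/17 = -5/7
Digits: (12, 14, 4, 7, 2, 12).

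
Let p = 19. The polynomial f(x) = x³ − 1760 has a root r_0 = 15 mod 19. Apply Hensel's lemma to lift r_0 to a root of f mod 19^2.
r_1 = 34 (mod 361)

Hensel: r_{i+1} = r_i − f(r_i)/f′(r_i) mod 19^{i+2}, where f′(x) = 3x². Iterate:
  r_0 = 15 (mod 19)
  r_1 = 34 (mod 361)
Final: r = 34 with f(r) ≡ 0 mod 19^2.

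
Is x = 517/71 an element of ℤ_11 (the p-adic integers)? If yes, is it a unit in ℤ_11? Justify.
x ∈ ℤ_11 but not a unit; v_11(x) = 1 > 0

ℤ_11 = {x ∈ ℚ_11 : v_11(x) ≥ 0} and ℤ_11^× = {x ∈ ℤ_11 : v_11(x) = 0}. Here v_11(517/71) = v_11(num) − v_11(den) = 1; compare against these criteria.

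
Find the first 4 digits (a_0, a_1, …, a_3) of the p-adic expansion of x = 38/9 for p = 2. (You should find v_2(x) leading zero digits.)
(a_0, …, a_3) = (0, 1, 1, 0)

v_2(38/9) = 1, so a_0 = ... = a_0 = 0. Factor out: x = 2^1 · u with u = 19/9 a unit in ℤ_2. Expand u iteratively via a_{v+i} = u_i mod 2, u_{i+1} = (u_i − a_{v+i})/2:
  u_0 = 19/9;  a_1 = 1;  u_1 = (u_0 − 1)/2 = 5/9
  u_1 = 5/9;  a_2 = 1;  u_2 = (u_1 − 1)/2 = -2/9
  u_2 = -2/9;  a_3 = 0;  u_3 = (u_2 − 0)/2 = -1/9
Digits: (0, 1, 1, 0).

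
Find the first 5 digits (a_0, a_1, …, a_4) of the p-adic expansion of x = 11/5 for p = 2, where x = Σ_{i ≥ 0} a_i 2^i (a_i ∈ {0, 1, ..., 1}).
(a_0, …, a_4) = (1, 1, 1, 1, 0)

v_2(11/5) = 0 (numerator and denominator both coprime to 2), so x ∈ ℤ_2^×. Compute digits iteratively via a_i = x_i mod 2, x_{i+1} = (x_i − a_i)/2, with x_0 = x:
  x_0 = 11/5;  a_0 = 1;  x_1 = (x_0 − 1)/2 = 3/5
  x_1 = 3/5;  a_1 = 1;  x_2 = (x_1 − 1)/2 = -1/5
  x_2 = -1/5;  a_2 = 1;  x_3 = (x_2 − 1)/2 = -3/5
  x_3 = -3/5;  a_3 = 1;  x_4 = (x_3 − 1)/2 = -4/5
  x_4 = -4/5;  a_4 = 0;  x_5 = (x_4 − 0)/2 = -2/5
Digits: (1, 1, 1, 1, 0).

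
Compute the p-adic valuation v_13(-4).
v_13(-4) = 0

v_13(n) is the largest exponent k such that 13^k divides n. Factor out: -4 = -13^0 · 4. (Sign doesn't affect v_p.) So v_13(-4) = 0.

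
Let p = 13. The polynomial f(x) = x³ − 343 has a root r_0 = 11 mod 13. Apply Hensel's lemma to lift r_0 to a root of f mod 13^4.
r_3 = 24828 (mod 28561)

Hensel: r_{i+1} = r_i − f(r_i)/f′(r_i) mod 13^{i+2}, where f′(x) = 3x². Iterate:
  r_0 = 11 (mod 13)
  r_1 = 154 (mod 169)
  r_2 = 661 (mod 2197)
  r_3 = 24828 (mod 28561)
Final: r = 24828 with f(r) ≡ 0 mod 13^4.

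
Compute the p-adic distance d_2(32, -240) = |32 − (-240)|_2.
d_2(32, -240) = 1/16

Step 1 — x − y = 32 − (-240) = 272. Step 2 — v_2(272) = 4 (factor: 272 = (2^4 · 17); the sign does not affect v_p). Step 3 — |x − y|_2 = 2^{-4} = 1/16.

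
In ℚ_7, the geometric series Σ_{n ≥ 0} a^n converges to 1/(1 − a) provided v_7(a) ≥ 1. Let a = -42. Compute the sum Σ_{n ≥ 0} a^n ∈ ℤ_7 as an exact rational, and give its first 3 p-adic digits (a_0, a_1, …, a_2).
Σ a^n = 1/(1 − a) = 1/43;  first 3 digits = (1, 1, 0)

v_7(a) = 1 ≥ 1, so the series converges in ℤ_7 to 1/(1 − a) = 1/(1 − (-42)) = 1/43. Expand this rational in ℤ_7: compute digits iteratively via d_i = x_i mod 7, x_{i+1} = (x_i − d_i)/7. The first 3 digits are (1, 1, 0).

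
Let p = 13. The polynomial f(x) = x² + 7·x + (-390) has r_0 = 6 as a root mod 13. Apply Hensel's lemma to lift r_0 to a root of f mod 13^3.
r_2 = 227 (mod 2197)

Hensel: r_{i+1} = r_i − f(r_i)·(f′(r_i))^{-1} mod 13^{i+2}, f′(x) = 2x + 7. Iterate:
  r_0 = 6 (mod 13)
  r_1 = 58 (mod 169)
  r_2 = 227 (mod 2197)
Final: r = 227 satisfies f(r) ≡ 0 mod 13^3.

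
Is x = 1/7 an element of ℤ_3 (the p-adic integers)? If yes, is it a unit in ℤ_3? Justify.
x ∈ ℤ_3^× (unit); v_3(x) = 0

ℤ_3 = {x ∈ ℚ_3 : v_3(x) ≥ 0} and ℤ_3^× = {x ∈ ℤ_3 : v_3(x) = 0}. Here v_3(1/7) = v_3(num) − v_3(den) = 0; compare against these criteria.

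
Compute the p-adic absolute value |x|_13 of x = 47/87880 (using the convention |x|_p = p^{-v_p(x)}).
|47/87880|_13 = 2197

Step 1 — compute v_13(x) by factoring powers of 13 out of the numerator and denominator: v_13(47/87880) = -3. Step 2 — apply |x|_p = p^{-v_p(x)} = 13^{3} = 2197.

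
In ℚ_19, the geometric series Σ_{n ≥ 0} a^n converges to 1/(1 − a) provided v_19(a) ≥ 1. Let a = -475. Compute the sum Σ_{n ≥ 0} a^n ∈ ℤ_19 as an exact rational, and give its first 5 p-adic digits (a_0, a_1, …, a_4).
Σ a^n = 1/(1 − a) = 1/476;  first 5 digits = (1, 13, 15, 6, 0)

v_19(a) = 1 ≥ 1, so the series converges in ℤ_19 to 1/(1 − a) = 1/(1 − (-475)) = 1/476. Expand this rational in ℤ_19: compute digits iteratively via d_i = x_i mod 19, x_{i+1} = (x_i − d_i)/19. The first 5 digits are (1, 13, 15, 6, 0).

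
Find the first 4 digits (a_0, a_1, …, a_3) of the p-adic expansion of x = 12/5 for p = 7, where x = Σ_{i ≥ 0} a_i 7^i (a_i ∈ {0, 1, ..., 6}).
(a_0, …, a_3) = (1, 3, 1, 4)

v_7(12/5) = 0 (numerator and denominator both coprime to 7), so x ∈ ℤ_7^×. Compute digits iteratively via a_i = x_i mod 7, x_{i+1} = (x_i − a_i)/7, with x_0 = x:
  x_0 = 12/5;  a_0 = 1;  x_1 = (x_0 − 1)/7 = 1/5
  x_1 = 1/5;  a_1 = 3;  x_2 = (x_1 − 3)/7 = -2/5
  x_2 = -2/5;  a_2 = 1;  x_3 = (x_2 − 1)/7 = -1/5
  x_3 = -1/5;  a_3 = 4;  x_4 = (x_3 − 4)/7 = -3/5
Digits: (1, 3, 1, 4).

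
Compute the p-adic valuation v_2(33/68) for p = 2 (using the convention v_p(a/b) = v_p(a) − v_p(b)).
v_2(33/68) = -2

Factor powers of 2 from the numerator and denominator of the reduced fraction: 33 = 2^0 · 33 and 68 = 2^2 · 17. Apply v_p(a/b) = v_p(a) − v_p(b): v_2(33/68) = 0 − 2 = -2.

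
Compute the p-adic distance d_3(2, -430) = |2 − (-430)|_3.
d_3(2, -430) = 1/27

Step 1 — x − y = 2 − (-430) = 432. Step 2 — v_3(432) = 3 (factor: 432 = (3^3 · 16); the sign does not affect v_p). Step 3 — |x − y|_3 = 3^{-3} = 1/27.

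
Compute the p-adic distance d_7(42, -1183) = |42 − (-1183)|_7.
d_7(42, -1183) = 1/49

Step 1 — x − y = 42 − (-1183) = 1225. Step 2 — v_7(1225) = 2 (factor: 1225 = (7^2 · 25); the sign does not affect v_p). Step 3 — |x − y|_7 = 7^{-2} = 1/49.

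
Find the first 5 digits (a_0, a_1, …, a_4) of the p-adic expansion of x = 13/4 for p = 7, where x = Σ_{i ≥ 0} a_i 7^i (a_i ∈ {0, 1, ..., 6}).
(a_0, …, a_4) = (5, 5, 1, 5, 1)

v_7(13/4) = 0 (numerator and denominator both coprime to 7), so x ∈ ℤ_7^×. Compute digits iteratively via a_i = x_i mod 7, x_{i+1} = (x_i − a_i)/7, with x_0 = x:
  x_0 = 13/4;  a_0 = 5;  x_1 = (x_0 − 5)/7 = -1/4
  x_1 = -1/4;  a_1 = 5;  x_2 = (x_1 − 5)/7 = -3/4
  x_2 = -3/4;  a_2 = 1;  x_3 = (x_2 − 1)/7 = -1/4
  x_3 = -1/4;  a_3 = 5;  x_4 = (x_3 − 5)/7 = -3/4
  x_4 = -3/4;  a_4 = 1;  x_5 = (x_4 − 1)/7 = -1/4
Digits: (5, 5, 1, 5, 1).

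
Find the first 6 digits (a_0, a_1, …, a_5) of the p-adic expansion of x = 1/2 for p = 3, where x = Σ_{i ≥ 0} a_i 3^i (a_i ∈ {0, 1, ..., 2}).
(a_0, …, a_5) = (2, 1, 1, 1, 1, 1)

v_3(1/2) = 0 (numerator and denominator both coprime to 3), so x ∈ ℤ_3^×. Compute digits iteratively via a_i = x_i mod 3, x_{i+1} = (x_i − a_i)/3, with x_0 = x:
  x_0 = 1/2;  a_0 = 2;  x_1 = (x_0 − 2)/3 = -1/2
  x_1 = -1/2;  a_1 = 1;  x_2 = (x_1 − 1)/3 = -1/2
  x_2 = -1/2;  a_2 = 1;  x_3 = (x_2 − 1)/3 = -1/2
  x_3 = -1/2;  a_3 = 1;  x_4 = (x_3 − 1)/3 = -1/2
  x_4 = -1/2;  a_4 = 1;  x_5 = (x_4 − 1)/3 = -1/2
  x_5 = -1/2;  a_5 = 1;  x_6 = (x_5 − 1)/3 = -1/2
Digits: (2, 1, 1, 1, 1, 1).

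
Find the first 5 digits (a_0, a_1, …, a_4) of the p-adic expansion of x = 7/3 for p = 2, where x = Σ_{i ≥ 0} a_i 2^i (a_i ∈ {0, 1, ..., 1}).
(a_0, …, a_4) = (1, 0, 1, 1, 0)

v_2(7/3) = 0 (numerator and denominator both coprime to 2), so x ∈ ℤ_2^×. Compute digits iteratively via a_i = x_i mod 2, x_{i+1} = (x_i − a_i)/2, with x_0 = x:
  x_0 = 7/3;  a_0 = 1;  x_1 = (x_0 − 1)/2 = 2/3
  x_1 = 2/3;  a_1 = 0;  x_2 = (x_1 − 0)/2 = 1/3
  x_2 = 1/3;  a_2 = 1;  x_3 = (x_2 − 1)/2 = -1/3
  x_3 = -1/3;  a_3 = 1;  x_4 = (x_3 − 1)/2 = -2/3
  x_4 = -2/3;  a_4 = 0;  x_5 = (x_4 − 0)/2 = -1/3
Digits: (1, 0, 1, 1, 0).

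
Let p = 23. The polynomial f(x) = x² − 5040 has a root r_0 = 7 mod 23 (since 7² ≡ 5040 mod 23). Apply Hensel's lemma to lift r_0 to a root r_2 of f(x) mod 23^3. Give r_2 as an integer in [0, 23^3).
r_2 = 628 (mod 12167)

Hensel's recurrence: r_{i+1} = r_i − f(r_i)·(f′(r_i))^{-1} mod 23^{i+2}, with f′(x) = 2x. Iterate:
  r_0 = 7 (mod 23)
  r_1 = 99 (mod 529)
  r_2 = 628 (mod 12167)
Final: r_2 = 628, and one checks f(r_2) ≡ 0 mod 23^3.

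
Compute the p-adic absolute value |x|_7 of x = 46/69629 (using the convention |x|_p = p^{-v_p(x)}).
|46/69629|_7 = 2401

Step 1 — compute v_7(x) by factoring powers of 7 out of the numerator and denominator: v_7(46/69629) = -4. Step 2 — apply |x|_p = p^{-v_p(x)} = 7^{4} = 2401.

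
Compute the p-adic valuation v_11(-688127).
v_11(-688127) = 4

v_11(n) is the largest exponent k such that 11^k divides n. Factor out: -688127 = -11^4 · 47. (Sign doesn't affect v_p.) So v_11(-688127) = 4.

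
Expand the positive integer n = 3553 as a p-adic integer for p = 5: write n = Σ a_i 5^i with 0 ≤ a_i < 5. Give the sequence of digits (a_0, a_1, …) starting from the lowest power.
(a_0, a_1, …) = (3, 0, 2, 3, 0, 1)

Repeated division by 5 gives the digits low-to-high: 3553 = 3 + 2·5^2 + 3·5^3 + 1·5^5. Digit sequence: (3, 0, 2, 3, 0, 1).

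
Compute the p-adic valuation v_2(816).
v_2(816) = 4

v_2(n) is the largest exponent k such that 2^k divides n. Factor out: 816 = 2^4 · 51. (Sign doesn't affect v_p.) So v_2(816) = 4.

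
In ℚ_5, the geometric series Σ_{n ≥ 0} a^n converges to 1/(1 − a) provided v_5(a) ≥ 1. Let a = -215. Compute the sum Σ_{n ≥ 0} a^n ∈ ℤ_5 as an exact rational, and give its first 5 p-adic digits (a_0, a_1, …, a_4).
Σ a^n = 1/(1 − a) = 1/216;  first 5 digits = (1, 2, 0, 1, 3)

v_5(a) = 1 ≥ 1, so the series converges in ℤ_5 to 1/(1 − a) = 1/(1 − (-215)) = 1/216. Expand this rational in ℤ_5: compute digits iteratively via d_i = x_i mod 5, x_{i+1} = (x_i − d_i)/5. The first 5 digits are (1, 2, 0, 1, 3).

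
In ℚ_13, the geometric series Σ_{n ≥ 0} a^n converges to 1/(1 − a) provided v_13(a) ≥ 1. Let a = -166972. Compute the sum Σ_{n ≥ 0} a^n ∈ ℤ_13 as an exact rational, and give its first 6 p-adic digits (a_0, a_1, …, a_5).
Σ a^n = 1/(1 − a) = 1/166973;  first 6 digits = (1, 0, 0, 2, 7, 12)

v_13(a) = 3 ≥ 1, so the series converges in ℤ_13 to 1/(1 − a) = 1/(1 − (-166972)) = 1/166973. Expand this rational in ℤ_13: compute digits iteratively via d_i = x_i mod 13, x_{i+1} = (x_i − d_i)/13. The first 6 digits are (1, 0, 0, 2, 7, 12).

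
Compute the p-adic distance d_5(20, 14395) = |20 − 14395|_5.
d_5(20, 14395) = 1/625

Step 1 — x − y = 20 − 14395 = -14375. Step 2 — v_5(-14375) = 4 (factor: -14375 = −(5^4 · 23); the sign does not affect v_p). Step 3 — |x − y|_5 = 5^{-4} = 1/625.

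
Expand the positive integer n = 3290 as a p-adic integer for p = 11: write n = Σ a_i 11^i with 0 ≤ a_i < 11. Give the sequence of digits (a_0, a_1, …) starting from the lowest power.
(a_0, a_1, …) = (1, 2, 5, 2)

Repeated division by 11 gives the digits low-to-high: 3290 = 1 + 2·11^1 + 5·11^2 + 2·11^3. Digit sequence: (1, 2, 5, 2).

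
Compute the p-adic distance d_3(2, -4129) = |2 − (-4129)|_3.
d_3(2, -4129) = 1/243

Step 1 — x − y = 2 − (-4129) = 4131. Step 2 — v_3(4131) = 5 (factor: 4131 = (3^5 · 17); the sign does not affect v_p). Step 3 — |x − y|_3 = 3^{-5} = 1/243.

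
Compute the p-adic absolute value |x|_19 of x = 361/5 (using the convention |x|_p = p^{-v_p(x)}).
|361/5|_19 = 1/361

Step 1 — compute v_19(x) by factoring powers of 19 out of the numerator and denominator: v_19(361/5) = 2. Step 2 — apply |x|_p = p^{-v_p(x)} = 19^{-2} = 1/361.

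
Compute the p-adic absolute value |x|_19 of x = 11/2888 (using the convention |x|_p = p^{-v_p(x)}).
|11/2888|_19 = 361

Step 1 — compute v_19(x) by factoring powers of 19 out of the numerator and denominator: v_19(11/2888) = -2. Step 2 — apply |x|_p = p^{-v_p(x)} = 19^{2} = 361.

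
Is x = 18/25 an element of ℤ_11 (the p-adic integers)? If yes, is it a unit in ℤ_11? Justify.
x ∈ ℤ_11^× (unit); v_11(x) = 0

ℤ_11 = {x ∈ ℚ_11 : v_11(x) ≥ 0} and ℤ_11^× = {x ∈ ℤ_11 : v_11(x) = 0}. Here v_11(18/25) = v_11(num) − v_11(den) = 0; compare against these criteria.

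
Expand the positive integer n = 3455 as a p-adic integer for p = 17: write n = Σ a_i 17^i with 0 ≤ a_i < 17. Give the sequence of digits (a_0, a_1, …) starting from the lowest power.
(a_0, a_1, …) = (4, 16, 11)

Repeated division by 17 gives the digits low-to-high: 3455 = 4 + 16·17^1 + 11·17^2. Digit sequence: (4, 16, 11).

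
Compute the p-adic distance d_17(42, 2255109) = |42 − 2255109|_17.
d_17(42, 2255109) = 1/83521

Step 1 — x − y = 42 − 2255109 = -2255067. Step 2 — v_17(-2255067) = 4 (factor: -2255067 = −(17^4 · 27); the sign does not affect v_p). Step 3 — |x − y|_17 = 17^{-4} = 1/83521.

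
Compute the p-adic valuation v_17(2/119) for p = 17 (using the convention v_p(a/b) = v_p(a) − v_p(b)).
v_17(2/119) = -1

Factor powers of 17 from the numerator and denominator of the reduced fraction: 2 = 17^0 · 2 and 119 = 17^1 · 7. Apply v_p(a/b) = v_p(a) − v_p(b): v_17(2/119) = 0 − 1 = -1.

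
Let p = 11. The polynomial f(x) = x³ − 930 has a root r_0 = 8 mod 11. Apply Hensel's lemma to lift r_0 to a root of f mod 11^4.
r_3 = 13208 (mod 14641)

Hensel: r_{i+1} = r_i − f(r_i)/f′(r_i) mod 11^{i+2}, where f′(x) = 3x². Iterate:
  r_0 = 8 (mod 11)
  r_1 = 19 (mod 121)
  r_2 = 1229 (mod 1331)
  r_3 = 13208 (mod 14641)
Final: r = 13208 with f(r) ≡ 0 mod 11^4.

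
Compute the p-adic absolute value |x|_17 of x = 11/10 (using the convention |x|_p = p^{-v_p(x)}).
|11/10|_17 = 1

Step 1 — compute v_17(x) by factoring powers of 17 out of the numerator and denominator: v_17(11/10) = 0. Step 2 — apply |x|_p = p^{-v_p(x)} = 17^{0} = 1.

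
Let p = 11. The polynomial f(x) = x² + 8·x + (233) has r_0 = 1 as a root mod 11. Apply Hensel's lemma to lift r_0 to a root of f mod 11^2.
r_1 = 1 (mod 121)

Hensel: r_{i+1} = r_i − f(r_i)·(f′(r_i))^{-1} mod 11^{i+2}, f′(x) = 2x + 8. Iterate:
  r_0 = 1 (mod 11)
  r_1 = 1 (mod 121)
Final: r = 1 satisfies f(r) ≡ 0 mod 11^2.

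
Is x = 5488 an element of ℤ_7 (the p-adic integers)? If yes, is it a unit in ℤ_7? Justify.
x ∈ ℤ_7 but not a unit; v_7(x) = 3 > 0

ℤ_7 = {x ∈ ℚ_7 : v_7(x) ≥ 0} and ℤ_7^× = {x ∈ ℤ_7 : v_7(x) = 0}. Here v_7(5488) = v_7(num) − v_7(den) = 3; compare against these criteria.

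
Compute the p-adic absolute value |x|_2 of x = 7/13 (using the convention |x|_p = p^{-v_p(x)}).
|7/13|_2 = 1

Step 1 — compute v_2(x) by factoring powers of 2 out of the numerator and denominator: v_2(7/13) = 0. Step 2 — apply |x|_p = p^{-v_p(x)} = 2^{0} = 1.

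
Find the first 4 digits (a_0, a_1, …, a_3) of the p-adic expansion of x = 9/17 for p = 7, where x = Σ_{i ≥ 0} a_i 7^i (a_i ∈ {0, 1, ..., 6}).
(a_0, …, a_3) = (3, 5, 5, 0)

v_7(9/17) = 0 (numerator and denominator both coprime to 7), so x ∈ ℤ_7^×. Compute digits iteratively via a_i = x_i mod 7, x_{i+1} = (x_i − a_i)/7, with x_0 = x:
  x_0 = 9/17;  a_0 = 3;  x_1 = (x_0 − 3)/7 = -6/17
  x_1 = -6/17;  a_1 = 5;  x_2 = (x_1 − 5)/7 = -13/17
  x_2 = -13/17;  a_2 = 5;  x_3 = (x_2 − 5)/7 = -14/17
  x_3 = -14/17;  a_3 = 0;  x_4 = (x_3 − 0)/7 = -2/17
Digits: (3, 5, 5, 0).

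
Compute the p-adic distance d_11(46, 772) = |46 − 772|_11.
d_11(46, 772) = 1/121

Step 1 — x − y = 46 − 772 = -726. Step 2 — v_11(-726) = 2 (factor: -726 = −(11^2 · 6); the sign does not affect v_p). Step 3 — |x − y|_11 = 11^{-2} = 1/121.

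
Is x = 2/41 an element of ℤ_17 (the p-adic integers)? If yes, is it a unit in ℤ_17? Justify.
x ∈ ℤ_17^× (unit); v_17(x) = 0

ℤ_17 = {x ∈ ℚ_17 : v_17(x) ≥ 0} and ℤ_17^× = {x ∈ ℤ_17 : v_17(x) = 0}. Here v_17(2/41) = v_17(num) − v_17(den) = 0; compare against these criteria.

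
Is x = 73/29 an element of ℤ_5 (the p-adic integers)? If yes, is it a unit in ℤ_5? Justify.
x ∈ ℤ_5^× (unit); v_5(x) = 0

ℤ_5 = {x ∈ ℚ_5 : v_5(x) ≥ 0} and ℤ_5^× = {x ∈ ℤ_5 : v_5(x) = 0}. Here v_5(73/29) = v_5(num) − v_5(den) = 0; compare against these criteria.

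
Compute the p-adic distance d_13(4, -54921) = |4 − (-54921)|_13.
d_13(4, -54921) = 1/2197

Step 1 — x − y = 4 − (-54921) = 54925. Step 2 — v_13(54925) = 3 (factor: 54925 = (13^3 · 25); the sign does not affect v_p). Step 3 — |x − y|_13 = 13^{-3} = 1/2197.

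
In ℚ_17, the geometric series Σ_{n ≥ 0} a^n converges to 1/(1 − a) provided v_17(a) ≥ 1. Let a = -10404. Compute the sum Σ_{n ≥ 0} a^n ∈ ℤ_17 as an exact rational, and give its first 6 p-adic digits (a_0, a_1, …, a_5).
Σ a^n = 1/(1 − a) = 1/10405;  first 6 digits = (1, 0, 15, 14, 3, 8)

v_17(a) = 2 ≥ 1, so the series converges in ℤ_17 to 1/(1 − a) = 1/(1 − (-10404)) = 1/10405. Expand this rational in ℤ_17: compute digits iteratively via d_i = x_i mod 17, x_{i+1} = (x_i − d_i)/17. The first 6 digits are (1, 0, 15, 14, 3, 8).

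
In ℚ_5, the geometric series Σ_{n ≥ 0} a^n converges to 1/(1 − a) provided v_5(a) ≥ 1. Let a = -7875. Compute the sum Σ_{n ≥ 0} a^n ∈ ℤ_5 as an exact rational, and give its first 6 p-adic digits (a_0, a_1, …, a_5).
Σ a^n = 1/(1 − a) = 1/7876;  first 6 digits = (1, 0, 0, 2, 2, 2)

v_5(a) = 3 ≥ 1, so the series converges in ℤ_5 to 1/(1 − a) = 1/(1 − (-7875)) = 1/7876. Expand this rational in ℤ_5: compute digits iteratively via d_i = x_i mod 5, x_{i+1} = (x_i − d_i)/5. The first 6 digits are (1, 0, 0, 2, 2, 2).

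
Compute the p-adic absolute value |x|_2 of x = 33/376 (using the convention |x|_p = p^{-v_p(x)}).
|33/376|_2 = 8

Step 1 — compute v_2(x) by factoring powers of 2 out of the numerator and denominator: v_2(33/376) = -3. Step 2 — apply |x|_p = p^{-v_p(x)} = 2^{3} = 8.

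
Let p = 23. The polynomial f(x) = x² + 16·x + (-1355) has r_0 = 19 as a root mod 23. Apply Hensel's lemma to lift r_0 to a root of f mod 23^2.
r_1 = 502 (mod 529)

Hensel: r_{i+1} = r_i − f(r_i)·(f′(r_i))^{-1} mod 23^{i+2}, f′(x) = 2x + 16. Iterate:
  r_0 = 19 (mod 23)
  r_1 = 502 (mod 529)
Final: r = 502 satisfies f(r) ≡ 0 mod 23^2.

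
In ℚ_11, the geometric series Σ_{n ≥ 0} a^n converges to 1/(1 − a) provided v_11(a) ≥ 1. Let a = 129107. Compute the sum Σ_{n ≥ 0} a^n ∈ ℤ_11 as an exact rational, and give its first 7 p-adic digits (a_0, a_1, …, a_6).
Σ a^n = 1/(1 − a) = -1/129106;  first 7 digits = (1, 0, 0, 9, 8, 0, 4)

v_11(a) = 3 ≥ 1, so the series converges in ℤ_11 to 1/(1 − a) = 1/(1 − 129107) = -1/129106. Expand this rational in ℤ_11: compute digits iteratively via d_i = x_i mod 11, x_{i+1} = (x_i − d_i)/11. The first 7 digits are (1, 0, 0, 9, 8, 0, 4).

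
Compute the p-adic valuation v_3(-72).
v_3(-72) = 2

v_3(n) is the largest exponent k such that 3^k divides n. Factor out: -72 = -3^2 · 8. (Sign doesn't affect v_p.) So v_3(-72) = 2.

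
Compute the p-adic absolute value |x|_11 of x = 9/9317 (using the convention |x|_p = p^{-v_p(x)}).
|9/9317|_11 = 1331

Step 1 — compute v_11(x) by factoring powers of 11 out of the numerator and denominator: v_11(9/9317) = -3. Step 2 — apply |x|_p = p^{-v_p(x)} = 11^{3} = 1331.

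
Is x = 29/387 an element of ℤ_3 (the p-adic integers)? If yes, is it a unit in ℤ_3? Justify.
x ∉ ℤ_3 (v_3(x) = -2 < 0)

ℤ_3 = {x ∈ ℚ_3 : v_3(x) ≥ 0} and ℤ_3^× = {x ∈ ℤ_3 : v_3(x) = 0}. Here v_3(29/387) = v_3(num) − v_3(den) = -2; compare against these criteria.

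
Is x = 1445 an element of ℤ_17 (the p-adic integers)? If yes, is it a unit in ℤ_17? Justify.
x ∈ ℤ_17 but not a unit; v_17(x) = 2 > 0

ℤ_17 = {x ∈ ℚ_17 : v_17(x) ≥ 0} and ℤ_17^× = {x ∈ ℤ_17 : v_17(x) = 0}. Here v_17(1445) = v_17(num) − v_17(den) = 2; compare against these criteria.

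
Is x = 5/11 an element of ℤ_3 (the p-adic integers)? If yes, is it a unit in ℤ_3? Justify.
x ∈ ℤ_3^× (unit); v_3(x) = 0

ℤ_3 = {x ∈ ℚ_3 : v_3(x) ≥ 0} and ℤ_3^× = {x ∈ ℤ_3 : v_3(x) = 0}. Here v_3(5/11) = v_3(num) − v_3(den) = 0; compare against these criteria.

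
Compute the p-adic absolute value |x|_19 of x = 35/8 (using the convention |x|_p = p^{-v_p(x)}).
|35/8|_19 = 1

Step 1 — compute v_19(x) by factoring powers of 19 out of the numerator and denominator: v_19(35/8) = 0. Step 2 — apply |x|_p = p^{-v_p(x)} = 19^{0} = 1.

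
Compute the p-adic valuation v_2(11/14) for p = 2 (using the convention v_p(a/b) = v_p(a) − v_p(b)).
v_2(11/14) = -1

Factor powers of 2 from the numerator and denominator of the reduced fraction: 11 = 2^0 · 11 and 14 = 2^1 · 7. Apply v_p(a/b) = v_p(a) − v_p(b): v_2(11/14) = 0 − 1 = -1.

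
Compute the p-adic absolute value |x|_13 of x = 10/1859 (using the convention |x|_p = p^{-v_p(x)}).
|10/1859|_13 = 169

Step 1 — compute v_13(x) by factoring powers of 13 out of the numerator and denominator: v_13(10/1859) = -2. Step 2 — apply |x|_p = p^{-v_p(x)} = 13^{2} = 169.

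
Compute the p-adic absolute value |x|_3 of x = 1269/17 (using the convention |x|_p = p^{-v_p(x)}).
|1269/17|_3 = 1/27

Step 1 — compute v_3(x) by factoring powers of 3 out of the numerator and denominator: v_3(1269/17) = 3. Step 2 — apply |x|_p = p^{-v_p(x)} = 3^{-3} = 1/27.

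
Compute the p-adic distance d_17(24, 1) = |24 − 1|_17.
d_17(24, 1) = 1

Step 1 — x − y = 24 − 1 = 23. Step 2 — v_17(23) = 0 (factor: 23 = (17^0 · 23); the sign does not affect v_p). Step 3 — |x − y|_17 = 17^{0} = 1.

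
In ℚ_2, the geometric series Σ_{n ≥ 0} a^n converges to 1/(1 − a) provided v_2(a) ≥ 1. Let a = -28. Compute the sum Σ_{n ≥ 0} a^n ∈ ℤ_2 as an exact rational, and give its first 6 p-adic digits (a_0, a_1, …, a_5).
Σ a^n = 1/(1 − a) = 1/29;  first 6 digits = (1, 0, 1, 0, 1, 1)

v_2(a) = 2 ≥ 1, so the series converges in ℤ_2 to 1/(1 − a) = 1/(1 − (-28)) = 1/29. Expand this rational in ℤ_2: compute digits iteratively via d_i = x_i mod 2, x_{i+1} = (x_i − d_i)/2. The first 6 digits are (1, 0, 1, 0, 1, 1).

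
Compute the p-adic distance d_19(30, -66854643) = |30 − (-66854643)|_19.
d_19(30, -66854643) = 1/2476099

Step 1 — x − y = 30 − (-66854643) = 66854673. Step 2 — v_19(66854673) = 5 (factor: 66854673 = (19^5 · 27); the sign does not affect v_p). Step 3 — |x − y|_19 = 19^{-5} = 1/2476099.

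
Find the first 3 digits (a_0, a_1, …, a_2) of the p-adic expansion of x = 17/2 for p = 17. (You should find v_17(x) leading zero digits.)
(a_0, …, a_2) = (0, 9, 8)

v_17(17/2) = 1, so a_0 = ... = a_0 = 0. Factor out: x = 17^1 · u with u = 1/2 a unit in ℤ_17. Expand u iteratively via a_{v+i} = u_i mod 17, u_{i+1} = (u_i − a_{v+i})/17:
  u_0 = 1/2;  a_1 = 9;  u_1 = (u_0 − 9)/17 = -1/2
  u_1 = -1/2;  a_2 = 8;  u_2 = (u_1 − 8)/17 = -1/2
Digits: (0, 9, 8).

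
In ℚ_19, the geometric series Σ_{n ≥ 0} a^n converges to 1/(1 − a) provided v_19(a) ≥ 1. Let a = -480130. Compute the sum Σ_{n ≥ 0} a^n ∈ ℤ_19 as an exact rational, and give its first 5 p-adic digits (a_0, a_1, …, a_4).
Σ a^n = 1/(1 − a) = 1/480131;  first 5 digits = (1, 0, 0, 6, 15)

v_19(a) = 3 ≥ 1, so the series converges in ℤ_19 to 1/(1 − a) = 1/(1 − (-480130)) = 1/480131. Expand this rational in ℤ_19: compute digits iteratively via d_i = x_i mod 19, x_{i+1} = (x_i − d_i)/19. The first 5 digits are (1, 0, 0, 6, 15).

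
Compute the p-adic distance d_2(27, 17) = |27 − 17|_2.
d_2(27, 17) = 1/2

Step 1 — x − y = 27 − 17 = 10. Step 2 — v_2(10) = 1 (factor: 10 = (2^1 · 5); the sign does not affect v_p). Step 3 — |x − y|_2 = 2^{-1} = 1/2.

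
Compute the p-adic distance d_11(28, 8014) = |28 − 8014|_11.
d_11(28, 8014) = 1/1331

Step 1 — x − y = 28 − 8014 = -7986. Step 2 — v_11(-7986) = 3 (factor: -7986 = −(11^3 · 6); the sign does not affect v_p). Step 3 — |x − y|_11 = 11^{-3} = 1/1331.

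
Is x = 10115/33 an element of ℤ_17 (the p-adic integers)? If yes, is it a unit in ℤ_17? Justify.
x ∈ ℤ_17 but not a unit; v_17(x) = 2 > 0

ℤ_17 = {x ∈ ℚ_17 : v_17(x) ≥ 0} and ℤ_17^× = {x ∈ ℤ_17 : v_17(x) = 0}. Here v_17(10115/33) = v_17(num) − v_17(den) = 2; compare against these criteria.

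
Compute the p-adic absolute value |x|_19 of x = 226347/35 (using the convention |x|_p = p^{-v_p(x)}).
|226347/35|_19 = 1/6859

Step 1 — compute v_19(x) by factoring powers of 19 out of the numerator and denominator: v_19(226347/35) = 3. Step 2 — apply |x|_p = p^{-v_p(x)} = 19^{-3} = 1/6859.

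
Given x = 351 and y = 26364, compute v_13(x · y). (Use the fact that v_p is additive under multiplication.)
v_13(9253764) = 4

v_p(x) = 1 (factor: 351 = 13^1 · 27); v_p(y) = 3 (factor: 26364 = 13^3 · 12). Additivity: v_p(xy) = v_p(x) + v_p(y) = 1 + 3 = 4. (Direct check: xy = 9253764 = 13^4 · (324).)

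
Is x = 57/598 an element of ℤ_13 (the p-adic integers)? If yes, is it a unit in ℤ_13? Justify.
x ∉ ℤ_13 (v_13(x) = -1 < 0)

ℤ_13 = {x ∈ ℚ_13 : v_13(x) ≥ 0} and ℤ_13^× = {x ∈ ℤ_13 : v_13(x) = 0}. Here v_13(57/598) = v_13(num) − v_13(den) = -1; compare against these criteria.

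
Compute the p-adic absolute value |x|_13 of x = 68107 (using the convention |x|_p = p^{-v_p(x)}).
|68107|_13 = 1/2197

Step 1 — compute v_13(x) by factoring powers of 13 out of the numerator and denominator: v_13(68107) = 3. Step 2 — apply |x|_p = p^{-v_p(x)} = 13^{-3} = 1/2197.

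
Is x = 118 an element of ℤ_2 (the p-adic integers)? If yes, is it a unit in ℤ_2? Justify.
x ∈ ℤ_2 but not a unit; v_2(x) = 1 > 0

ℤ_2 = {x ∈ ℚ_2 : v_2(x) ≥ 0} and ℤ_2^× = {x ∈ ℤ_2 : v_2(x) = 0}. Here v_2(118) = v_2(num) − v_2(den) = 1; compare against these criteria.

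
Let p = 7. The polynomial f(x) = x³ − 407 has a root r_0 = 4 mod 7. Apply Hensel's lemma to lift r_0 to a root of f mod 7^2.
r_1 = 4 (mod 49)

Hensel: r_{i+1} = r_i − f(r_i)/f′(r_i) mod 7^{i+2}, where f′(x) = 3x². Iterate:
  r_0 = 4 (mod 7)
  r_1 = 4 (mod 49)
Final: r = 4 with f(r) ≡ 0 mod 7^2.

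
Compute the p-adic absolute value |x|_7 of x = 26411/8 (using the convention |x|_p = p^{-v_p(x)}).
|26411/8|_7 = 1/2401

Step 1 — compute v_7(x) by factoring powers of 7 out of the numerator and denominator: v_7(26411/8) = 4. Step 2 — apply |x|_p = p^{-v_p(x)} = 7^{-4} = 1/2401.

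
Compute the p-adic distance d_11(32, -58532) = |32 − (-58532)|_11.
d_11(32, -58532) = 1/14641

Step 1 — x − y = 32 − (-58532) = 58564. Step 2 — v_11(58564) = 4 (factor: 58564 = (11^4 · 4); the sign does not affect v_p). Step 3 — |x − y|_11 = 11^{-4} = 1/14641.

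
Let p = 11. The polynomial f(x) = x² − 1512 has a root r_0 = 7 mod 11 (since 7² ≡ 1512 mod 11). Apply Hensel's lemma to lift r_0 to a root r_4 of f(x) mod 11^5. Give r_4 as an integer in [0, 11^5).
r_4 = 55590 (mod 161051)

Hensel's recurrence: r_{i+1} = r_i − f(r_i)·(f′(r_i))^{-1} mod 11^{i+2}, with f′(x) = 2x. Iterate:
  r_0 = 7 (mod 11)
  r_1 = 51 (mod 121)
  r_2 = 1019 (mod 1331)
  r_3 = 11667 (mod 14641)
  r_4 = 55590 (mod 161051)
Final: r_4 = 55590, and one checks f(r_4) ≡ 0 mod 11^5.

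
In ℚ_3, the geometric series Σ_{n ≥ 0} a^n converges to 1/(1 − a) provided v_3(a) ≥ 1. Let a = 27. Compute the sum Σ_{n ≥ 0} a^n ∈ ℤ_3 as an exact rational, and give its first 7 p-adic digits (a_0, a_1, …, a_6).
Σ a^n = 1/(1 − a) = -1/26;  first 7 digits = (1, 0, 0, 1, 0, 0, 1)

v_3(a) = 3 ≥ 1, so the series converges in ℤ_3 to 1/(1 − a) = 1/(1 − 27) = -1/26. Expand this rational in ℤ_3: compute digits iteratively via d_i = x_i mod 3, x_{i+1} = (x_i − d_i)/3. The first 7 digits are (1, 0, 0, 1, 0, 0, 1).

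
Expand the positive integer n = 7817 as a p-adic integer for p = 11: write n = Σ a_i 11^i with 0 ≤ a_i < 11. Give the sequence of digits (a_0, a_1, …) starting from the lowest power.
(a_0, a_1, …) = (7, 6, 9, 5)

Repeated division by 11 gives the digits low-to-high: 7817 = 7 + 6·11^1 + 9·11^2 + 5·11^3. Digit sequence: (7, 6, 9, 5).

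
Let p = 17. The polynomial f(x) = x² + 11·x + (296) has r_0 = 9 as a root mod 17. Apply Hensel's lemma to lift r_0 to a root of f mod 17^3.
r_2 = 1896 (mod 4913)

Hensel: r_{i+1} = r_i − f(r_i)·(f′(r_i))^{-1} mod 17^{i+2}, f′(x) = 2x + 11. Iterate:
  r_0 = 9 (mod 17)
  r_1 = 162 (mod 289)
  r_2 = 1896 (mod 4913)
Final: r = 1896 satisfies f(r) ≡ 0 mod 17^3.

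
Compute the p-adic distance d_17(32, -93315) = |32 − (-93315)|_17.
d_17(32, -93315) = 1/4913

Step 1 — x − y = 32 − (-93315) = 93347. Step 2 — v_17(93347) = 3 (factor: 93347 = (17^3 · 19); the sign does not affect v_p). Step 3 — |x − y|_17 = 17^{-3} = 1/4913.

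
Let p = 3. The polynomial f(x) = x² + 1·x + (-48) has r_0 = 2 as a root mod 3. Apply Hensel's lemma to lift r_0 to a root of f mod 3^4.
r_3 = 14 (mod 81)

Hensel: r_{i+1} = r_i − f(r_i)·(f′(r_i))^{-1} mod 3^{i+2}, f′(x) = 2x + 1. Iterate:
  r_0 = 2 (mod 3)
  r_1 = 5 (mod 9)
  r_2 = 14 (mod 27)
  r_3 = 14 (mod 81)
Final: r = 14 satisfies f(r) ≡ 0 mod 3^4.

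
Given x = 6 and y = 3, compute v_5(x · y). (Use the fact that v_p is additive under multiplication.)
v_5(18) = 0

v_p(x) = 0 (factor: 6 = 5^0 · 6); v_p(y) = 0 (factor: 3 = 5^0 · 3). Additivity: v_p(xy) = v_p(x) + v_p(y) = 0 + 0 = 0. (Direct check: xy = 18 = 5^0 · (18).)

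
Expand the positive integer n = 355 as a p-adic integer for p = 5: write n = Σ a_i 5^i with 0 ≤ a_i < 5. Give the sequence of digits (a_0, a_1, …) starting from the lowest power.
(a_0, a_1, …) = (0, 1, 4, 2)

Repeated division by 5 gives the digits low-to-high: 355 = 1·5^1 + 4·5^2 + 2·5^3. Digit sequence: (0, 1, 4, 2).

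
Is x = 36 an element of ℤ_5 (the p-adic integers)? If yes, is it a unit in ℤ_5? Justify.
x ∈ ℤ_5^× (unit); v_5(x) = 0

ℤ_5 = {x ∈ ℚ_5 : v_5(x) ≥ 0} and ℤ_5^× = {x ∈ ℤ_5 : v_5(x) = 0}. Here v_5(36) = v_5(num) − v_5(den) = 0; compare against these criteria.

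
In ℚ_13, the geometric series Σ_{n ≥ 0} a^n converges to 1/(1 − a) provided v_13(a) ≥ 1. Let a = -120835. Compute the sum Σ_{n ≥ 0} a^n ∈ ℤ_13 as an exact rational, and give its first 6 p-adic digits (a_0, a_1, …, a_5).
Σ a^n = 1/(1 − a) = 1/120836;  first 6 digits = (1, 0, 0, 10, 8, 12)

v_13(a) = 3 ≥ 1, so the series converges in ℤ_13 to 1/(1 − a) = 1/(1 − (-120835)) = 1/120836. Expand this rational in ℤ_13: compute digits iteratively via d_i = x_i mod 13, x_{i+1} = (x_i − d_i)/13. The first 6 digits are (1, 0, 0, 10, 8, 12).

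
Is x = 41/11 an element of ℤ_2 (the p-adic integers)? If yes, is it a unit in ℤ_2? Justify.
x ∈ ℤ_2^× (unit); v_2(x) = 0

ℤ_2 = {x ∈ ℚ_2 : v_2(x) ≥ 0} and ℤ_2^× = {x ∈ ℤ_2 : v_2(x) = 0}. Here v_2(41/11) = v_2(num) − v_2(den) = 0; compare against these criteria.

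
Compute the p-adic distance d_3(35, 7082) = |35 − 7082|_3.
d_3(35, 7082) = 1/243

Step 1 — x − y = 35 − 7082 = -7047. Step 2 — v_3(-7047) = 5 (factor: -7047 = −(3^5 · 29); the sign does not affect v_p). Step 3 — |x − y|_3 = 3^{-5} = 1/243.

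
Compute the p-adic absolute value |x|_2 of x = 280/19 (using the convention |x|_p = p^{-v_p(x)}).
|280/19|_2 = 1/8

Step 1 — compute v_2(x) by factoring powers of 2 out of the numerator and denominator: v_2(280/19) = 3. Step 2 — apply |x|_p = p^{-v_p(x)} = 2^{-3} = 1/8.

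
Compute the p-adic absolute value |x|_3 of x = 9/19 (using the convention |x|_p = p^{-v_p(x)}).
|9/19|_3 = 1/9

Step 1 — compute v_3(x) by factoring powers of 3 out of the numerator and denominator: v_3(9/19) = 2. Step 2 — apply |x|_p = p^{-v_p(x)} = 3^{-2} = 1/9.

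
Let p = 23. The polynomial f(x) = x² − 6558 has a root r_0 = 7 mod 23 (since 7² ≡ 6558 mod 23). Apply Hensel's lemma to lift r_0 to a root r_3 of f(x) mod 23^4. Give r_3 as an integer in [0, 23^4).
r_3 = 119308 (mod 279841)

Hensel's recurrence: r_{i+1} = r_i − f(r_i)·(f′(r_i))^{-1} mod 23^{i+2}, with f′(x) = 2x. Iterate:
  r_0 = 7 (mod 23)
  r_1 = 283 (mod 529)
  r_2 = 9805 (mod 12167)
  r_3 = 119308 (mod 279841)
Final: r_3 = 119308, and one checks f(r_3) ≡ 0 mod 23^4.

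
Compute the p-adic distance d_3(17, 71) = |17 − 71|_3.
d_3(17, 71) = 1/27

Step 1 — x − y = 17 − 71 = -54. Step 2 — v_3(-54) = 3 (factor: -54 = −(3^3 · 2); the sign does not affect v_p). Step 3 — |x − y|_3 = 3^{-3} = 1/27.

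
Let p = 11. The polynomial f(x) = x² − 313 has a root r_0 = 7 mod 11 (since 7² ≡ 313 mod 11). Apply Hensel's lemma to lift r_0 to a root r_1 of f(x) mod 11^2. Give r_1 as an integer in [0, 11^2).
r_1 = 95 (mod 121)

Hensel's recurrence: r_{i+1} = r_i − f(r_i)·(f′(r_i))^{-1} mod 11^{i+2}, with f′(x) = 2x. Iterate:
  r_0 = 7 (mod 11)
  r_1 = 95 (mod 121)
Final: r_1 = 95, and one checks f(r_1) ≡ 0 mod 11^2.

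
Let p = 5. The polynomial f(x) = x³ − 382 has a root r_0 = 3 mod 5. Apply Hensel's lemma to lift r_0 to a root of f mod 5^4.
r_3 = 168 (mod 625)

Hensel: r_{i+1} = r_i − f(r_i)/f′(r_i) mod 5^{i+2}, where f′(x) = 3x². Iterate:
  r_0 = 3 (mod 5)
  r_1 = 18 (mod 25)
  r_2 = 43 (mod 125)
  r_3 = 168 (mod 625)
Final: r = 168 with f(r) ≡ 0 mod 5^4.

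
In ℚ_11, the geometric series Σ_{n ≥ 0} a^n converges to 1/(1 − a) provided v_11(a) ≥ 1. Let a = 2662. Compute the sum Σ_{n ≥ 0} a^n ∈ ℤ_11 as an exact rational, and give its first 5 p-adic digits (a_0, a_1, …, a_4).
Σ a^n = 1/(1 − a) = -1/2661;  first 5 digits = (1, 0, 0, 2, 0)

v_11(a) = 3 ≥ 1, so the series converges in ℤ_11 to 1/(1 − a) = 1/(1 − 2662) = -1/2661. Expand this rational in ℤ_11: compute digits iteratively via d_i = x_i mod 11, x_{i+1} = (x_i − d_i)/11. The first 5 digits are (1, 0, 0, 2, 0).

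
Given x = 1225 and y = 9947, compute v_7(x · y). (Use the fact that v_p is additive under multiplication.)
v_7(12185075) = 5

v_p(x) = 2 (factor: 1225 = 7^2 · 25); v_p(y) = 3 (factor: 9947 = 7^3 · 29). Additivity: v_p(xy) = v_p(x) + v_p(y) = 2 + 3 = 5. (Direct check: xy = 12185075 = 7^5 · (725).)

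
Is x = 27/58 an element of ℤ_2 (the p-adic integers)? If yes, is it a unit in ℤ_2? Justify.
x ∉ ℤ_2 (v_2(x) = -1 < 0)

ℤ_2 = {x ∈ ℚ_2 : v_2(x) ≥ 0} and ℤ_2^× = {x ∈ ℤ_2 : v_2(x) = 0}. Here v_2(27/58) = v_2(num) − v_2(den) = -1; compare against these criteria.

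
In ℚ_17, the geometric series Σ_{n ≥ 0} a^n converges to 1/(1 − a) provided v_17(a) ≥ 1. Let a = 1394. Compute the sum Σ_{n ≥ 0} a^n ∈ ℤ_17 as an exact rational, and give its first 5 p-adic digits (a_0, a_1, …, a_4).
Σ a^n = 1/(1 − a) = -1/1393;  first 5 digits = (1, 14, 13, 11, 16)

v_17(a) = 1 ≥ 1, so the series converges in ℤ_17 to 1/(1 − a) = 1/(1 − 1394) = -1/1393. Expand this rational in ℤ_17: compute digits iteratively via d_i = x_i mod 17, x_{i+1} = (x_i − d_i)/17. The first 5 digits are (1, 14, 13, 11, 16).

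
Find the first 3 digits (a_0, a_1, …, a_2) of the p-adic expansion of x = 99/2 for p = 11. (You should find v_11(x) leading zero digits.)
(a_0, …, a_2) = (0, 10, 5)

v_11(99/2) = 1, so a_0 = ... = a_0 = 0. Factor out: x = 11^1 · u with u = 9/2 a unit in ℤ_11. Expand u iteratively via a_{v+i} = u_i mod 11, u_{i+1} = (u_i − a_{v+i})/11:
  u_0 = 9/2;  a_1 = 10;  u_1 = (u_0 − 10)/11 = -1/2
  u_1 = -1/2;  a_2 = 5;  u_2 = (u_1 − 5)/11 = -1/2
Digits: (0, 10, 5).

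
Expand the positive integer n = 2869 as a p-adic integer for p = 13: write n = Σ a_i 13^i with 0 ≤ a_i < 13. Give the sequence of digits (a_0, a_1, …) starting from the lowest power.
(a_0, a_1, …) = (9, 12, 3, 1)

Repeated division by 13 gives the digits low-to-high: 2869 = 9 + 12·13^1 + 3·13^2 + 1·13^3. Digit sequence: (9, 12, 3, 1).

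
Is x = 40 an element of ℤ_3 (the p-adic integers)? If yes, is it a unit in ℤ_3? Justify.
x ∈ ℤ_3^× (unit); v_3(x) = 0

ℤ_3 = {x ∈ ℚ_3 : v_3(x) ≥ 0} and ℤ_3^× = {x ∈ ℤ_3 : v_3(x) = 0}. Here v_3(40) = v_3(num) − v_3(den) = 0; compare against these criteria.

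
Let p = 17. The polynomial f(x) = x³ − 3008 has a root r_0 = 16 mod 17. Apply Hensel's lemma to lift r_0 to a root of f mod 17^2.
r_1 = 135 (mod 289)

Hensel: r_{i+1} = r_i − f(r_i)/f′(r_i) mod 17^{i+2}, where f′(x) = 3x². Iterate:
  r_0 = 16 (mod 17)
  r_1 = 135 (mod 289)
Final: r = 135 with f(r) ≡ 0 mod 17^2.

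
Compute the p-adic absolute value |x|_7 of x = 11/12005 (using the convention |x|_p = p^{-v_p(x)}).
|11/12005|_7 = 2401

Step 1 — compute v_7(x) by factoring powers of 7 out of the numerator and denominator: v_7(11/12005) = -4. Step 2 — apply |x|_p = p^{-v_p(x)} = 7^{4} = 2401.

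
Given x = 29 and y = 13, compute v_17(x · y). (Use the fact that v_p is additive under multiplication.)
v_17(377) = 0

v_p(x) = 0 (factor: 29 = 17^0 · 29); v_p(y) = 0 (factor: 13 = 17^0 · 13). Additivity: v_p(xy) = v_p(x) + v_p(y) = 0 + 0 = 0. (Direct check: xy = 377 = 17^0 · (377).)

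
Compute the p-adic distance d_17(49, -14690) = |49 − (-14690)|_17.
d_17(49, -14690) = 1/4913

Step 1 — x − y = 49 − (-14690) = 14739. Step 2 — v_17(14739) = 3 (factor: 14739 = (17^3 · 3); the sign does not affect v_p). Step 3 — |x − y|_17 = 17^{-3} = 1/4913.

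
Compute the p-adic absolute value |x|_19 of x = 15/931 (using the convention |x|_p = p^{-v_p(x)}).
|15/931|_19 = 19

Step 1 — compute v_19(x) by factoring powers of 19 out of the numerator and denominator: v_19(15/931) = -1. Step 2 — apply |x|_p = p^{-v_p(x)} = 19^{1} = 19.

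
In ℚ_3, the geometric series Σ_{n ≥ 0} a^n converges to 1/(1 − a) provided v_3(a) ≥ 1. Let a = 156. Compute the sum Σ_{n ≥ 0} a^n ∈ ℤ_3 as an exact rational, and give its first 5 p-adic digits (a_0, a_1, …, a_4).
Σ a^n = 1/(1 − a) = -1/155;  first 5 digits = (1, 1, 0, 2, 0)

v_3(a) = 1 ≥ 1, so the series converges in ℤ_3 to 1/(1 − a) = 1/(1 − 156) = -1/155. Expand this rational in ℤ_3: compute digits iteratively via d_i = x_i mod 3, x_{i+1} = (x_i − d_i)/3. The first 5 digits are (1, 1, 0, 2, 0).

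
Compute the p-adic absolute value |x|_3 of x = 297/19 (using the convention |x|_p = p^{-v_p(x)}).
|297/19|_3 = 1/27

Step 1 — compute v_3(x) by factoring powers of 3 out of the numerator and denominator: v_3(297/19) = 3. Step 2 — apply |x|_p = p^{-v_p(x)} = 3^{-3} = 1/27.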